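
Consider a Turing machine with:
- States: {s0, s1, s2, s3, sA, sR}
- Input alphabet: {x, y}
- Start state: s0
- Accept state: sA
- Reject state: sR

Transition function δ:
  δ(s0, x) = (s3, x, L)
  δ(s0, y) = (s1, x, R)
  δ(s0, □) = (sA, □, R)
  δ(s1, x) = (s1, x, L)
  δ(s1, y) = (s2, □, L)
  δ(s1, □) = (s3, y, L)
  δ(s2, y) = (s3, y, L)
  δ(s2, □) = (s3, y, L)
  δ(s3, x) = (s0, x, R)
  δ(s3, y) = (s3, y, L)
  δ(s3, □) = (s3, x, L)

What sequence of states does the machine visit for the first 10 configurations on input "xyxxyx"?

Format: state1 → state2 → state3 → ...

Execution trace:
Initial: [s0]xyxxyx
Step 1: δ(s0, x) = (s3, x, L) → [s3]□xyxxyx
Step 2: δ(s3, □) = (s3, x, L) → [s3]□xxyxxyx
Step 3: δ(s3, □) = (s3, x, L) → [s3]□xxxyxxyx
Step 4: δ(s3, □) = (s3, x, L) → [s3]□xxxxyxxyx
Step 5: δ(s3, □) = (s3, x, L) → [s3]□xxxxxyxxyx
Step 6: δ(s3, □) = (s3, x, L) → [s3]□xxxxxxyxxyx
Step 7: δ(s3, □) = (s3, x, L) → [s3]□xxxxxxxyxxyx
Step 8: δ(s3, □) = (s3, x, L) → [s3]□xxxxxxxxyxxyx
Step 9: δ(s3, □) = (s3, x, L) → [s3]□xxxxxxxxxyxxyx

State sequence: s0 → s3 → s3 → s3 → s3 → s3 → s3 → s3 → s3 → s3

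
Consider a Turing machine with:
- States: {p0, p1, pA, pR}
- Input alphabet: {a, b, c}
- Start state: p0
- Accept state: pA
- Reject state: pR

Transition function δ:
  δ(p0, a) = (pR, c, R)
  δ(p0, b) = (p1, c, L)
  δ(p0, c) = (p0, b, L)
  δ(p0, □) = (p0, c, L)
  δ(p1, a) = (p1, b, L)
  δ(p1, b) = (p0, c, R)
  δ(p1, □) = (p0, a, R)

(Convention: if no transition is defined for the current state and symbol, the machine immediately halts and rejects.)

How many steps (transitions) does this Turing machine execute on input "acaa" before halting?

Execution trace:
Initial: [p0]acaa
Step 1: δ(p0, a) = (pR, c, R) → c[pR]caa

The machine reaches the reject state pR and halts.

The machine executed 1 step before halting.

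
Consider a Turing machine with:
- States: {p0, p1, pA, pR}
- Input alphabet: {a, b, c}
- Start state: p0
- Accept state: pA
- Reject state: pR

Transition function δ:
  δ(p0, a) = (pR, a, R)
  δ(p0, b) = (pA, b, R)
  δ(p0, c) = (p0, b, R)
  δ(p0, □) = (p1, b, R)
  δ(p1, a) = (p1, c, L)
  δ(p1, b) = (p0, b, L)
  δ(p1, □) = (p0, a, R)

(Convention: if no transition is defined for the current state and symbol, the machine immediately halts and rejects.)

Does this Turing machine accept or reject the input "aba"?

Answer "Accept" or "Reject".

Execution trace:
Initial: [p0]aba
Step 1: δ(p0, a) = (pR, a, R) → a[pR]ba

The machine reaches the reject state pR and halts.

Answer: Reject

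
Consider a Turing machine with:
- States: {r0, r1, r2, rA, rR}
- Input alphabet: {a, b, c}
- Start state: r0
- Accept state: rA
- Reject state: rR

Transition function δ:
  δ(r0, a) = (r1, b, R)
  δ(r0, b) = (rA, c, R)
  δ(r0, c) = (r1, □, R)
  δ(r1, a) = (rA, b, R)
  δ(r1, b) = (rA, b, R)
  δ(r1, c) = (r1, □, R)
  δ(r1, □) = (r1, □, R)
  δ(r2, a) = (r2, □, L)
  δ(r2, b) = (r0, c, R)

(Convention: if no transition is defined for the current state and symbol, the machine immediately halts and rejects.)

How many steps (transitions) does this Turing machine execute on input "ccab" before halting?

Execution trace:
Initial: [r0]ccab
Step 1: δ(r0, c) = (r1, □, R) → □[r1]cab
Step 2: δ(r1, c) = (r1, □, R) → □□[r1]ab
Step 3: δ(r1, a) = (rA, b, R) → □□b[rA]b

The machine reaches the accept state rA and halts.

The machine executed 3 steps before halting.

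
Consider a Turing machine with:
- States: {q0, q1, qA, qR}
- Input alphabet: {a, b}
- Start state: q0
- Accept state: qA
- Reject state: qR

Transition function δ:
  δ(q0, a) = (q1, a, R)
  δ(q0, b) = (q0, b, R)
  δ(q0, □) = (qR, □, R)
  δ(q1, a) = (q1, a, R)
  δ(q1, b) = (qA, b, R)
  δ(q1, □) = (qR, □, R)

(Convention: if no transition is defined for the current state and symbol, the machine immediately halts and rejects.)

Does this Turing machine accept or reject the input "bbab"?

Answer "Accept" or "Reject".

Execution trace:
Initial: [q0]bbab
Step 1: δ(q0, b) = (q0, b, R) → b[q0]bab
Step 2: δ(q0, b) = (q0, b, R) → bb[q0]ab
Step 3: δ(q0, a) = (q1, a, R) → bba[q1]b
Step 4: δ(q1, b) = (qA, b, R) → bbab[qA]□

The machine reaches the accept state qA and halts.

Answer: Accept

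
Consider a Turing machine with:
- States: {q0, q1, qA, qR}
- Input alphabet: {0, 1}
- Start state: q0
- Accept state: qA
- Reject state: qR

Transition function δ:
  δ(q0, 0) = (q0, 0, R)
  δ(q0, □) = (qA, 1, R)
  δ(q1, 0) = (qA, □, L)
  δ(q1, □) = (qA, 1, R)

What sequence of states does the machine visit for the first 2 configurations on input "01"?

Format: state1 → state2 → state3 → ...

Execution trace:
Initial: [q0]01
Step 1: δ(q0, 0) = (q0, 0, R) → 0[q0]1

No transition is defined for δ(q0, 1). By convention the machine halts and rejects.

State sequence: q0 → q0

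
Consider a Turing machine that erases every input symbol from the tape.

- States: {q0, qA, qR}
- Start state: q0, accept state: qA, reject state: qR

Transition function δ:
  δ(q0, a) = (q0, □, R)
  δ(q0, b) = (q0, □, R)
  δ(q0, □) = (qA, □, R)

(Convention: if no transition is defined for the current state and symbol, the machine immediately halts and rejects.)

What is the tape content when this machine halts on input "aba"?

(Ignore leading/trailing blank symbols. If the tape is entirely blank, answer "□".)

Execution trace:
Initial: [q0]aba
Step 1: δ(q0, a) = (q0, □, R) → □[q0]ba
Step 2: δ(q0, b) = (q0, □, R) → □□[q0]a
Step 3: δ(q0, a) = (q0, □, R) → □□□[q0]□
Step 4: δ(q0, □) = (qA, □, R) → □□□□[qA]□

The machine reaches the accept state qA and halts.

Final tape (ignoring leading/trailing blanks): □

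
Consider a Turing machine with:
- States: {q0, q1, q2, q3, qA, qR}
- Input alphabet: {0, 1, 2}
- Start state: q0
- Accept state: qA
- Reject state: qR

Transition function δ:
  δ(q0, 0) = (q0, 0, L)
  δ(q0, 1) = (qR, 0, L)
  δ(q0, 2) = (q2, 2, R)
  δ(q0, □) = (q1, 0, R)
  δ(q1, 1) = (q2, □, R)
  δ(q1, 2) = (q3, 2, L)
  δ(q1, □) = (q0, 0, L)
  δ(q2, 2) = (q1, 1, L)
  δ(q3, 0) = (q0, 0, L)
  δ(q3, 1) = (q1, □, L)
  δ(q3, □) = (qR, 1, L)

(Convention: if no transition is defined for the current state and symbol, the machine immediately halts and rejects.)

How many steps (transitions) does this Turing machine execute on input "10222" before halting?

Execution trace:
Initial: [q0]10222
Step 1: δ(q0, 1) = (qR, 0, L) → [qR]□00222

The machine reaches the reject state qR and halts.

The machine executed 1 step before halting.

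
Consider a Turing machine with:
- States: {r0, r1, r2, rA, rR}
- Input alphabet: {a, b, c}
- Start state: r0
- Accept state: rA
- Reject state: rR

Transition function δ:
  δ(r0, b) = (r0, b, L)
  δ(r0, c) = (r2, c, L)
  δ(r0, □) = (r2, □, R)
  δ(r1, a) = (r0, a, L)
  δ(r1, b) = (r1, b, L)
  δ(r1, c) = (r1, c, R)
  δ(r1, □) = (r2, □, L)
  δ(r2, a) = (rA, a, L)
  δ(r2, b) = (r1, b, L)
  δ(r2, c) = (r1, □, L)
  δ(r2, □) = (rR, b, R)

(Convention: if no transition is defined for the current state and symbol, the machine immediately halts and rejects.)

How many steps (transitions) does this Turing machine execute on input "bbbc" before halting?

Execution trace:
Initial: [r0]bbbc
Step 1: δ(r0, b) = (r0, b, L) → [r0]□bbbc
Step 2: δ(r0, □) = (r2, □, R) → □[r2]bbbc
Step 3: δ(r2, b) = (r1, b, L) → [r1]□bbbc
Step 4: δ(r1, □) = (r2, □, L) → [r2]□□bbbc
Step 5: δ(r2, □) = (rR, b, R) → b[rR]□bbbc

The machine reaches the reject state rR and halts.

The machine executed 5 steps before halting.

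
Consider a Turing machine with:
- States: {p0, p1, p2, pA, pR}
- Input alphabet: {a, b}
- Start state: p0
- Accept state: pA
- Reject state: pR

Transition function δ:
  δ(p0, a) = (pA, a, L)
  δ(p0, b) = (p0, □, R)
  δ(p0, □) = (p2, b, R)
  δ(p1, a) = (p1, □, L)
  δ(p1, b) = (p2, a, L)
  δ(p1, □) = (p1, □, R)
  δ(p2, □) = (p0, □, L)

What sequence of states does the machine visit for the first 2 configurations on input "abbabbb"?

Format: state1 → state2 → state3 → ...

Execution trace:
Initial: [p0]abbabbb
Step 1: δ(p0, a) = (pA, a, L) → [pA]□abbabbb

The machine reaches the accept state pA and halts.

State sequence: p0 → pA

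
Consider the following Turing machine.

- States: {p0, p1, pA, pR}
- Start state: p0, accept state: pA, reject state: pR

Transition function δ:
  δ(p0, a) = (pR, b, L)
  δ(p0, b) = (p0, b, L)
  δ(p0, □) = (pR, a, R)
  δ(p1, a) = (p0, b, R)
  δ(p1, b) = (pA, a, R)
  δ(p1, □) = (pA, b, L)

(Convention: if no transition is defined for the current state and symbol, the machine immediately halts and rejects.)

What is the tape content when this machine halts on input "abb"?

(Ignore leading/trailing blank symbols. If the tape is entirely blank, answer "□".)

Execution trace:
Initial: [p0]abb
Step 1: δ(p0, a) = (pR, b, L) → [pR]□bbb

The machine reaches the reject state pR and halts.

Final tape (ignoring leading/trailing blanks): bbb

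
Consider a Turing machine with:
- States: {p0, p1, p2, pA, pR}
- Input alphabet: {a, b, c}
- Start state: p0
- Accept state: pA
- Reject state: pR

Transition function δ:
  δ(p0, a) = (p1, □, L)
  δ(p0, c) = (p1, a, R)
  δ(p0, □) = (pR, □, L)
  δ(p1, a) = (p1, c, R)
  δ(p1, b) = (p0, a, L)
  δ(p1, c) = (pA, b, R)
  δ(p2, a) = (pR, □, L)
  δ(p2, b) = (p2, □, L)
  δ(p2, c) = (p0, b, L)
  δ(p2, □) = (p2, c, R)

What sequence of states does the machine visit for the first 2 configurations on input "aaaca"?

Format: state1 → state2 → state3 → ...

Execution trace:
Initial: [p0]aaaca
Step 1: δ(p0, a) = (p1, □, L) → [p1]□□aaca

No transition is defined for δ(p1, □). By convention the machine halts and rejects.

State sequence: p0 → p1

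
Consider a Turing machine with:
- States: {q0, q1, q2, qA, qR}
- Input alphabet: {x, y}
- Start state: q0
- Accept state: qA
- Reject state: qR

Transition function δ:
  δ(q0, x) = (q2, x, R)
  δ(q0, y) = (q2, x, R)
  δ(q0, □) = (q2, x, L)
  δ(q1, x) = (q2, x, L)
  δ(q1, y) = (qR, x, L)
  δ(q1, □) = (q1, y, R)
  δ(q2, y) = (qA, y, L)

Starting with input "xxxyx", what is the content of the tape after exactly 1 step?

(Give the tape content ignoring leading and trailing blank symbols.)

Execution trace:
Initial: [q0]xxxyx
Step 1: δ(q0, x) = (q2, x, R) → x[q2]xxyx

No transition is defined for δ(q2, x). By convention the machine halts and rejects.

After 1 step, the tape (ignoring leading/trailing blanks) is: xxxyx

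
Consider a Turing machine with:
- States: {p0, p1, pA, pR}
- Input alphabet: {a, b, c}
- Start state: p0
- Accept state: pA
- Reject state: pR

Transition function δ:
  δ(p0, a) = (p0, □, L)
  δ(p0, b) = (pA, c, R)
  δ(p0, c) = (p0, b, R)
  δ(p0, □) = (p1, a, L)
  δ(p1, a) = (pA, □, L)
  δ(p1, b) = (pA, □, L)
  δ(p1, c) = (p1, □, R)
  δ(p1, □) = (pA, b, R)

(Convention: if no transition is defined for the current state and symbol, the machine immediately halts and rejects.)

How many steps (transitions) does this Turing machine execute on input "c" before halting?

Execution trace:
Initial: [p0]c
Step 1: δ(p0, c) = (p0, b, R) → b[p0]□
Step 2: δ(p0, □) = (p1, a, L) → [p1]ba
Step 3: δ(p1, b) = (pA, □, L) → [pA]□□a

The machine reaches the accept state pA and halts.

The machine executed 3 steps before halting.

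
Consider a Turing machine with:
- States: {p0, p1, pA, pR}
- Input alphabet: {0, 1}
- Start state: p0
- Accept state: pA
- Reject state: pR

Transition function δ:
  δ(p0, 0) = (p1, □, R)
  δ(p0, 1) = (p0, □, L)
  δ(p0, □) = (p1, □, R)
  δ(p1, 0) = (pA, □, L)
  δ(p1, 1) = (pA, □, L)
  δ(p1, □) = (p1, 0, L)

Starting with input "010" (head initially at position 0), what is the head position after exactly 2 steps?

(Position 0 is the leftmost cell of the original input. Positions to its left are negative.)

Execution trace (head position shown):
Step 0: [p0]010  (head at position 0)
Step 1: move right → □[p1]10  (head at position 1)
Step 2: move left → [pA]□□0  (head at position 0)

After 2 steps, the head is at position 0.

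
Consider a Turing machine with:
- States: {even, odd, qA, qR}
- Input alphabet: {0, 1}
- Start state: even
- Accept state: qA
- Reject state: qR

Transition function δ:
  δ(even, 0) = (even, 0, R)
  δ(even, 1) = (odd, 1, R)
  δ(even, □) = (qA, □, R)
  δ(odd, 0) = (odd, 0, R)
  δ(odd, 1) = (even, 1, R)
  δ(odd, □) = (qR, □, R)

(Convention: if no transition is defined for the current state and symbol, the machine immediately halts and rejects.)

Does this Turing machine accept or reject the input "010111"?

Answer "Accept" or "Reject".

Execution trace:
Initial: [even]010111
Step 1: δ(even, 0) = (even, 0, R) → 0[even]10111
Step 2: δ(even, 1) = (odd, 1, R) → 01[odd]0111
Step 3: δ(odd, 0) = (odd, 0, R) → 010[odd]111
Step 4: δ(odd, 1) = (even, 1, R) → 0101[even]11
Step 5: δ(even, 1) = (odd, 1, R) → 01011[odd]1
Step 6: δ(odd, 1) = (even, 1, R) → 010111[even]□
Step 7: δ(even, □) = (qA, □, R) → 010111□[qA]□

The machine reaches the accept state qA and halts.

Answer: Accept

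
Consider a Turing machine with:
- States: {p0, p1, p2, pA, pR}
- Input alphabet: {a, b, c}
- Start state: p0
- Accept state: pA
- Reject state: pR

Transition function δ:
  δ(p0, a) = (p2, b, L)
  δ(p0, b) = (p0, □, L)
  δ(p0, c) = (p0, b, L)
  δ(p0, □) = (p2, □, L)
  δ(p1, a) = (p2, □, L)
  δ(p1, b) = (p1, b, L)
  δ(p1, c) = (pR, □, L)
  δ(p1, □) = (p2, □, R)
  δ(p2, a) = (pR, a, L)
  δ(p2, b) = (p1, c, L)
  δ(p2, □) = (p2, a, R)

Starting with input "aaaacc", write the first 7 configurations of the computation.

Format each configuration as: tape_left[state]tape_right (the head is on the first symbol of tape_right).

Transitions applied:
Step 1: δ(p0, a) = (p2, b, L)
Step 2: δ(p2, □) = (p2, a, R)
Step 3: δ(p2, b) = (p1, c, L)
Step 4: δ(p1, a) = (p2, □, L)
Step 5: δ(p2, □) = (p2, a, R)
Step 6: δ(p2, □) = (p2, a, R)

The first 7 configurations are:
[p0]aaaacc ⊢ [p2]□baaacc ⊢ a[p2]baaacc ⊢ [p1]acaaacc ⊢ [p2]□□caaacc ⊢ a[p2]□caaacc ⊢ aa[p2]caaacc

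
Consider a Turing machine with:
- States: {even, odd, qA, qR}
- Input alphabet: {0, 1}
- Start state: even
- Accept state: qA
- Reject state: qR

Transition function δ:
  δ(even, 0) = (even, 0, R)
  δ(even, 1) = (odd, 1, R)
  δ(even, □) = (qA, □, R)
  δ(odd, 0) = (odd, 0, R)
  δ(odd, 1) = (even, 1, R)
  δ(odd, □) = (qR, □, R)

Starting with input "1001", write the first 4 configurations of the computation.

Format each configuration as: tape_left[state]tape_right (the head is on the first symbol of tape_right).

Transitions applied:
Step 1: δ(even, 1) = (odd, 1, R)
Step 2: δ(odd, 0) = (odd, 0, R)
Step 3: δ(odd, 0) = (odd, 0, R)

The first 4 configurations are:
[even]1001 ⊢ 1[odd]001 ⊢ 10[odd]01 ⊢ 100[odd]1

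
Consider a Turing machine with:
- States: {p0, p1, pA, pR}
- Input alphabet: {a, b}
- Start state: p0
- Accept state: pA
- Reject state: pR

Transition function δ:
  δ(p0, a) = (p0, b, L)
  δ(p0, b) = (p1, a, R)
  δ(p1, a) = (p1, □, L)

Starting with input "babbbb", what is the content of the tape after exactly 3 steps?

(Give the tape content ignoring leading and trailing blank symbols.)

Execution trace:
Initial: [p0]babbbb
Step 1: δ(p0, b) = (p1, a, R) → a[p1]abbbb
Step 2: δ(p1, a) = (p1, □, L) → [p1]a□bbbb
Step 3: δ(p1, a) = (p1, □, L) → [p1]□□□bbbb

No transition is defined for δ(p1, □). By convention the machine halts and rejects.

After 3 steps, the tape (ignoring leading/trailing blanks) is: bbbb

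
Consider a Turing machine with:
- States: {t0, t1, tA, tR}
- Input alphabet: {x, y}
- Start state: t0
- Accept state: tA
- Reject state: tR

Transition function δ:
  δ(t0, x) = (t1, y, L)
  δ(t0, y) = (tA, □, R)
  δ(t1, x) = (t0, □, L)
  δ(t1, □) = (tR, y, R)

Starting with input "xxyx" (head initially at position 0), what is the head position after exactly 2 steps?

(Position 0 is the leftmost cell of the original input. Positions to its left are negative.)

Execution trace (head position shown):
Step 0: [t0]xxyx  (head at position 0)
Step 1: move left → [t1]□yxyx  (head at position -1)
Step 2: move right → y[tR]yxyx  (head at position 0)

After 2 steps, the head is at position 0.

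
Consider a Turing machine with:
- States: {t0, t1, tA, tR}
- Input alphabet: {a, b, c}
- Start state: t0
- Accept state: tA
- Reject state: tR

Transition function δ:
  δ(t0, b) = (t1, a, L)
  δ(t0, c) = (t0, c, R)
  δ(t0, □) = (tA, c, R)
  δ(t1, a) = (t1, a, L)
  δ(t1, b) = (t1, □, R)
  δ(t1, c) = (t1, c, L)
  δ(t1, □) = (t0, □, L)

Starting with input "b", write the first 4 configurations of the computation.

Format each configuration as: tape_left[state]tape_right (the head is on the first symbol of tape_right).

Transitions applied:
Step 1: δ(t0, b) = (t1, a, L)
Step 2: δ(t1, □) = (t0, □, L)
Step 3: δ(t0, □) = (tA, c, R)

The first 4 configurations are:
[t0]b ⊢ [t1]□a ⊢ [t0]□□a ⊢ c[tA]□a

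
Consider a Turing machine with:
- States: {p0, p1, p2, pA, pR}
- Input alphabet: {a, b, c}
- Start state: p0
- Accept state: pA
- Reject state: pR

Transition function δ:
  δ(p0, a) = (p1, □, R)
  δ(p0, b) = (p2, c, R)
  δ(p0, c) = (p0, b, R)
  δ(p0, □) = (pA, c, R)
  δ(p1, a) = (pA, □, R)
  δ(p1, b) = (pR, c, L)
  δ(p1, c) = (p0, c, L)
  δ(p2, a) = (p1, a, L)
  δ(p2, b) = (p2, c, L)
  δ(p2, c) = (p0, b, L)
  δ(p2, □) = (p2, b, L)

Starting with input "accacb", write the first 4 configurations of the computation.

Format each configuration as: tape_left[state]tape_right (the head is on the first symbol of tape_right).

Transitions applied:
Step 1: δ(p0, a) = (p1, □, R)
Step 2: δ(p1, c) = (p0, c, L)
Step 3: δ(p0, □) = (pA, c, R)

The first 4 configurations are:
[p0]accacb ⊢ □[p1]ccacb ⊢ [p0]□ccacb ⊢ c[pA]ccacb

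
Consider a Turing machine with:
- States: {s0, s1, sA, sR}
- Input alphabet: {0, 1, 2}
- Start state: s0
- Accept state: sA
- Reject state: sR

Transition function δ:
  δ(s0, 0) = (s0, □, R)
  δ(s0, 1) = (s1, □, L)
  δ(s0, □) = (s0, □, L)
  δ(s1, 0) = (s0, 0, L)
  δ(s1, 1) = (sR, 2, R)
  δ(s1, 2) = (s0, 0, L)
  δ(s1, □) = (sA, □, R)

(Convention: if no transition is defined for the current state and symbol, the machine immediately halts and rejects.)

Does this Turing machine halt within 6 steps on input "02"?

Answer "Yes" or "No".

Execution trace:
Initial: [s0]02
Step 1: δ(s0, 0) = (s0, □, R) → □[s0]2

No transition is defined for δ(s0, 2). By convention the machine halts and rejects.
The machine halted after 1 step (within the 6-step bound).

Answer: Yes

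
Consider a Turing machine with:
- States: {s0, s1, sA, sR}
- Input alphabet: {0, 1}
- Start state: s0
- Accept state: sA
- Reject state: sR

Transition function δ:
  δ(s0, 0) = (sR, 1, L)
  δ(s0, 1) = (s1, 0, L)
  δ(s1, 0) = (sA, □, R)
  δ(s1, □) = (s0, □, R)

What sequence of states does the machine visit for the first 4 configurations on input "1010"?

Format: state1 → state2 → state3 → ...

Execution trace:
Initial: [s0]1010
Step 1: δ(s0, 1) = (s1, 0, L) → [s1]□0010
Step 2: δ(s1, □) = (s0, □, R) → □[s0]0010
Step 3: δ(s0, 0) = (sR, 1, L) → [sR]□1010

The machine reaches the reject state sR and halts.

State sequence: s0 → s1 → s0 → sR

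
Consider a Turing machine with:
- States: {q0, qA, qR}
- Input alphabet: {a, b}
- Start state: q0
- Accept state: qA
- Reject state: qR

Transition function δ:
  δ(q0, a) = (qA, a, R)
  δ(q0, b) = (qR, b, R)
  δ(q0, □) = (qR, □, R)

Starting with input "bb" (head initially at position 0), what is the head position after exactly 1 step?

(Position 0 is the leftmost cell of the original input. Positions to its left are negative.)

Execution trace (head position shown):
Step 0: [q0]bb  (head at position 0)
Step 1: move right → b[qR]b  (head at position 1)

After 1 step, the head is at position 1.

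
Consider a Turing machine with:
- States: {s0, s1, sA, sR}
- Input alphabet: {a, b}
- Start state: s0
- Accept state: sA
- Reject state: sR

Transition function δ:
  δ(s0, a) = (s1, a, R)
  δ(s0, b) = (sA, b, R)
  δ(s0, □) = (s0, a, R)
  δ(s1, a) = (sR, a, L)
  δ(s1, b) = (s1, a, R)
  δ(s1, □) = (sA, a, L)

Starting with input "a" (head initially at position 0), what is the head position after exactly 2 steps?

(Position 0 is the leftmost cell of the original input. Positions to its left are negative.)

Execution trace (head position shown):
Step 0: [s0]a  (head at position 0)
Step 1: move right → a[s1]□  (head at position 1)
Step 2: move left → [sA]aa  (head at position 0)

After 2 steps, the head is at position 0.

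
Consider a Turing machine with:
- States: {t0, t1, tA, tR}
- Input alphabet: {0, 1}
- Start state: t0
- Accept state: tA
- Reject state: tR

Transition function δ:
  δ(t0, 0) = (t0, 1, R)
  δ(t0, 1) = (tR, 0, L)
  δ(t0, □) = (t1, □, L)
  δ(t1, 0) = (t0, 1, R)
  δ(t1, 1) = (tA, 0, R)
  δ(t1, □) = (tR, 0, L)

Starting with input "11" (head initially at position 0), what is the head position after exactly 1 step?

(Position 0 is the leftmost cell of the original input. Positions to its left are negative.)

Execution trace (head position shown):
Step 0: [t0]11  (head at position 0)
Step 1: move left → [tR]□01  (head at position -1)

After 1 step, the head is at position -1.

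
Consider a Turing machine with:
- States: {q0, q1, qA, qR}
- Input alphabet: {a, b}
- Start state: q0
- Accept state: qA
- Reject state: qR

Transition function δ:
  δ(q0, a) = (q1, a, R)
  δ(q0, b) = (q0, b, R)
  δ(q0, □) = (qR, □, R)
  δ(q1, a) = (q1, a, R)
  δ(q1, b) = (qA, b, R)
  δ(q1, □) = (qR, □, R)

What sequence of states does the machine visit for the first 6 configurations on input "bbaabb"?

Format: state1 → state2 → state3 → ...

Execution trace:
Initial: [q0]bbaabb
Step 1: δ(q0, b) = (q0, b, R) → b[q0]baabb
Step 2: δ(q0, b) = (q0, b, R) → bb[q0]aabb
Step 3: δ(q0, a) = (q1, a, R) → bba[q1]abb
Step 4: δ(q1, a) = (q1, a, R) → bbaa[q1]bb
Step 5: δ(q1, b) = (qA, b, R) → bbaab[qA]b

The machine reaches the accept state qA and halts.

State sequence: q0 → q0 → q0 → q1 → q1 → qA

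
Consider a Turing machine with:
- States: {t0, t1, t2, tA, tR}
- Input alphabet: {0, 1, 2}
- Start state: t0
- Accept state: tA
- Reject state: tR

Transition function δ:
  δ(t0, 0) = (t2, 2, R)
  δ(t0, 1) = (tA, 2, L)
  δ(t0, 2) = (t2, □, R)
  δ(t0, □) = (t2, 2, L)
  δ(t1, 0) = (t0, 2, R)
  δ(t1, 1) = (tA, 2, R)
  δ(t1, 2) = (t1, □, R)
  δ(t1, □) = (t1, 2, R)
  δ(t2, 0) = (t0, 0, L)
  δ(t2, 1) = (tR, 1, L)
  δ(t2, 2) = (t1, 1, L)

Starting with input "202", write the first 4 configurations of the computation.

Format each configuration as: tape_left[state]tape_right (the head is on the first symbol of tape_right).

Transitions applied:
Step 1: δ(t0, 2) = (t2, □, R)
Step 2: δ(t2, 0) = (t0, 0, L)
Step 3: δ(t0, □) = (t2, 2, L)

The first 4 configurations are:
[t0]202 ⊢ □[t2]02 ⊢ [t0]□02 ⊢ [t2]□202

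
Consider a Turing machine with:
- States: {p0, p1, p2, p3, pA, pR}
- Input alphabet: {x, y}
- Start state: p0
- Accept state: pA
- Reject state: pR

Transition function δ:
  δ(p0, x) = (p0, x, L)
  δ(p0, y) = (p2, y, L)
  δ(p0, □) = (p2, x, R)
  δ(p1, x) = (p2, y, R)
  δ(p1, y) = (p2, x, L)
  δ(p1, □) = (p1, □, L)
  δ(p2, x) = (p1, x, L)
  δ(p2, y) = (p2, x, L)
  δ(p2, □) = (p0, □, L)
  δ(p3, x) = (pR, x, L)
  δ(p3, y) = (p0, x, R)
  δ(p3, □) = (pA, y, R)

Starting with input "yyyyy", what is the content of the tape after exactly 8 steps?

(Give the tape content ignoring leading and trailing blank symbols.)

Execution trace:
Initial: [p0]yyyyy
Step 1: δ(p0, y) = (p2, y, L) → [p2]□yyyyy
Step 2: δ(p2, □) = (p0, □, L) → [p0]□□yyyyy
Step 3: δ(p0, □) = (p2, x, R) → x[p2]□yyyyy
Step 4: δ(p2, □) = (p0, □, L) → [p0]x□yyyyy
Step 5: δ(p0, x) = (p0, x, L) → [p0]□x□yyyyy
Step 6: δ(p0, □) = (p2, x, R) → x[p2]x□yyyyy
Step 7: δ(p2, x) = (p1, x, L) → [p1]xx□yyyyy
Step 8: δ(p1, x) = (p2, y, R) → y[p2]x□yyyyy

After 8 steps, the tape (ignoring leading/trailing blanks) is: yx□yyyyy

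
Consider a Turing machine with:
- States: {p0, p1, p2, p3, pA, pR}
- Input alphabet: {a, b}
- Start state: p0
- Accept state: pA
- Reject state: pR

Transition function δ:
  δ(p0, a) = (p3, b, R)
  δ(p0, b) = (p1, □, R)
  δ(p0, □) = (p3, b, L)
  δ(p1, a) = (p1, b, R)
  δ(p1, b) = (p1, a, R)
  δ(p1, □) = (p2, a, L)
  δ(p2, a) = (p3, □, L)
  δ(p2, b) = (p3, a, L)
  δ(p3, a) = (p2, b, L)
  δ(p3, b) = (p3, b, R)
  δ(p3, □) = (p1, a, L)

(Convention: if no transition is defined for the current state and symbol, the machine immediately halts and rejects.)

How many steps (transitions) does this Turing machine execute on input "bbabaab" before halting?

Execution trace:
Initial: [p0]bbabaab
Step 1: δ(p0, b) = (p1, □, R) → □[p1]babaab
Step 2: δ(p1, b) = (p1, a, R) → □a[p1]abaab
Step 3: δ(p1, a) = (p1, b, R) → □ab[p1]baab
Step 4: δ(p1, b) = (p1, a, R) → □aba[p1]aab
Step 5: δ(p1, a) = (p1, b, R) → □abab[p1]ab
Step 6: δ(p1, a) = (p1, b, R) → □ababb[p1]b
Step 7: δ(p1, b) = (p1, a, R) → □ababba[p1]□
Step 8: δ(p1, □) = (p2, a, L) → □ababb[p2]aa
Step 9: δ(p2, a) = (p3, □, L) → □abab[p3]b□a
Step 10: δ(p3, b) = (p3, b, R) → □ababb[p3]□a
Step 11: δ(p3, □) = (p1, a, L) → □abab[p1]baa
Step 12: δ(p1, b) = (p1, a, R) → □ababa[p1]aa
Step 13: δ(p1, a) = (p1, b, R) → □ababab[p1]a
Step 14: δ(p1, a) = (p1, b, R) → □abababb[p1]□
Step 15: δ(p1, □) = (p2, a, L) → □ababab[p2]ba
Step 16: δ(p2, b) = (p3, a, L) → □ababa[p3]baa
Step 17: δ(p3, b) = (p3, b, R) → □ababab[p3]aa
Step 18: δ(p3, a) = (p2, b, L) → □ababa[p2]bba
Step 19: δ(p2, b) = (p3, a, L) → □abab[p3]aaba
Step 20: δ(p3, a) = (p2, b, L) → □aba[p2]bbaba
Step 21: δ(p2, b) = (p3, a, L) → □ab[p3]aababa
Step 22: δ(p3, a) = (p2, b, L) → □a[p2]bbababa
Step 23: δ(p2, b) = (p3, a, L) → □[p3]aabababa
Step 24: δ(p3, a) = (p2, b, L) → [p2]□babababa

No transition is defined for δ(p2, □). By convention the machine halts and rejects.

The machine executed 24 steps before halting.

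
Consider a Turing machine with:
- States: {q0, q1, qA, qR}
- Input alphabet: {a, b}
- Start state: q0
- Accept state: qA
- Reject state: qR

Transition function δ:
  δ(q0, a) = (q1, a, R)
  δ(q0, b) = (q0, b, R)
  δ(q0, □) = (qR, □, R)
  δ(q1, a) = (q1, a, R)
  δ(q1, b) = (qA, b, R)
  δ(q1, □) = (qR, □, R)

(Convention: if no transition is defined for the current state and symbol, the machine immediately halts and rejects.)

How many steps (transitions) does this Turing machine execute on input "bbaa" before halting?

Execution trace:
Initial: [q0]bbaa
Step 1: δ(q0, b) = (q0, b, R) → b[q0]baa
Step 2: δ(q0, b) = (q0, b, R) → bb[q0]aa
Step 3: δ(q0, a) = (q1, a, R) → bba[q1]a
Step 4: δ(q1, a) = (q1, a, R) → bbaa[q1]□
Step 5: δ(q1, □) = (qR, □, R) → bbaa□[qR]□

The machine reaches the reject state qR and halts.

The machine executed 5 steps before halting.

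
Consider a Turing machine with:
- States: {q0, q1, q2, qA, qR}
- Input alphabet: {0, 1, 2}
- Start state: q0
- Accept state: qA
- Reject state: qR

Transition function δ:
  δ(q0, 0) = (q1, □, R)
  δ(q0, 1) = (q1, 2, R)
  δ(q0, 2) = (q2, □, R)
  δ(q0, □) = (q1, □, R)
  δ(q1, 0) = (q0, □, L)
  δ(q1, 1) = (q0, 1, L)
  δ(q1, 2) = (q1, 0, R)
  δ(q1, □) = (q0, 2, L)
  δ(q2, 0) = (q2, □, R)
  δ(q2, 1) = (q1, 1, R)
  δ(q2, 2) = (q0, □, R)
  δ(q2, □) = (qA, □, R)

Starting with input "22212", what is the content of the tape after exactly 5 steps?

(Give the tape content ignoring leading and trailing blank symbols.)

Execution trace:
Initial: [q0]22212
Step 1: δ(q0, 2) = (q2, □, R) → □[q2]2212
Step 2: δ(q2, 2) = (q0, □, R) → □□[q0]212
Step 3: δ(q0, 2) = (q2, □, R) → □□□[q2]12
Step 4: δ(q2, 1) = (q1, 1, R) → □□□1[q1]2
Step 5: δ(q1, 2) = (q1, 0, R) → □□□10[q1]□

After 5 steps, the tape (ignoring leading/trailing blanks) is: 10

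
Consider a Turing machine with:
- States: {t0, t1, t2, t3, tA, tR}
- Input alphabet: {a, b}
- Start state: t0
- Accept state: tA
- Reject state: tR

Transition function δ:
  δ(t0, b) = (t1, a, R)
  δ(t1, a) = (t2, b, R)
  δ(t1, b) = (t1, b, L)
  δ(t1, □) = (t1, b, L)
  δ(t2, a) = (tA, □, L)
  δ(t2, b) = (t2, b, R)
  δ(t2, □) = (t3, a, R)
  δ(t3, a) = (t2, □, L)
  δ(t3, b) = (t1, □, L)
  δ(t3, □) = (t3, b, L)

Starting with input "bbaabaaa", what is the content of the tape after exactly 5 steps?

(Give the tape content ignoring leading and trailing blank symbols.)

Execution trace:
Initial: [t0]bbaabaaa
Step 1: δ(t0, b) = (t1, a, R) → a[t1]baabaaa
Step 2: δ(t1, b) = (t1, b, L) → [t1]abaabaaa
Step 3: δ(t1, a) = (t2, b, R) → b[t2]baabaaa
Step 4: δ(t2, b) = (t2, b, R) → bb[t2]aabaaa
Step 5: δ(t2, a) = (tA, □, L) → b[tA]b□abaaa

The machine reaches the accept state tA and halts.

After 5 steps, the tape (ignoring leading/trailing blanks) is: bb□abaaa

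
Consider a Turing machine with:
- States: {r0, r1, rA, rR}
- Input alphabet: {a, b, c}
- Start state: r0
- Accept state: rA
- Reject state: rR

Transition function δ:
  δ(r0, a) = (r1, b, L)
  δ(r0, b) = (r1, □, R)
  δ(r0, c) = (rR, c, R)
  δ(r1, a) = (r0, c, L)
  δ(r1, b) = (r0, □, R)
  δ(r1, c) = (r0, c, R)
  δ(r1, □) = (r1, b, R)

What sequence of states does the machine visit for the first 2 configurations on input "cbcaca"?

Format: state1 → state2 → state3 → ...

Execution trace:
Initial: [r0]cbcaca
Step 1: δ(r0, c) = (rR, c, R) → c[rR]bcaca

The machine reaches the reject state rR and halts.

State sequence: r0 → rR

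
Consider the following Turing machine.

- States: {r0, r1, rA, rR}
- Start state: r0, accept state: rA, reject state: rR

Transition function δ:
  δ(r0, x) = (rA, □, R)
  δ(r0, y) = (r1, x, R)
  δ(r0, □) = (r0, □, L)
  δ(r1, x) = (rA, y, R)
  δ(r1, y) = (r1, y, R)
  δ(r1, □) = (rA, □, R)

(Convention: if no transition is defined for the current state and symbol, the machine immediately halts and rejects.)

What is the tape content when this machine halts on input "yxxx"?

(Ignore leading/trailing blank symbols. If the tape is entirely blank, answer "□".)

Execution trace:
Initial: [r0]yxxx
Step 1: δ(r0, y) = (r1, x, R) → x[r1]xxx
Step 2: δ(r1, x) = (rA, y, R) → xy[rA]xx

The machine reaches the accept state rA and halts.

Final tape (ignoring leading/trailing blanks): xyxx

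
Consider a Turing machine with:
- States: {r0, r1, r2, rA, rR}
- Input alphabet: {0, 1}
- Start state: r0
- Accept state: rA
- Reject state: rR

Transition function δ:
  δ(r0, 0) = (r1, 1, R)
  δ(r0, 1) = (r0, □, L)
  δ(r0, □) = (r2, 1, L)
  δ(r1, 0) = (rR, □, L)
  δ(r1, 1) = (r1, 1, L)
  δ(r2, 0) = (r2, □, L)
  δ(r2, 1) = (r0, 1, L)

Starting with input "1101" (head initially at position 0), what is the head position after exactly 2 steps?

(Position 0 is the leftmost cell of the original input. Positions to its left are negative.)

Execution trace (head position shown):
Step 0: [r0]1101  (head at position 0)
Step 1: move left → [r0]□□101  (head at position -1)
Step 2: move left → [r2]□1□101  (head at position -2)

After 2 steps, the head is at position -2.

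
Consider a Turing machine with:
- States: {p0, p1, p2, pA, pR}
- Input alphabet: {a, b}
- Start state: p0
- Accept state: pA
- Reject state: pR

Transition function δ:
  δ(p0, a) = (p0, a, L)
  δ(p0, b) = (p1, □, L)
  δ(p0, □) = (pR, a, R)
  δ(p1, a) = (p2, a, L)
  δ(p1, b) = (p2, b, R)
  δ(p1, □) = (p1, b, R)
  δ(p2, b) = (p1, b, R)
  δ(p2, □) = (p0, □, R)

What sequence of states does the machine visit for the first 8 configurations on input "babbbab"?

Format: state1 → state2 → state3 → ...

Execution trace:
Initial: [p0]babbbab
Step 1: δ(p0, b) = (p1, □, L) → [p1]□□abbbab
Step 2: δ(p1, □) = (p1, b, R) → b[p1]□abbbab
Step 3: δ(p1, □) = (p1, b, R) → bb[p1]abbbab
Step 4: δ(p1, a) = (p2, a, L) → b[p2]babbbab
Step 5: δ(p2, b) = (p1, b, R) → bb[p1]abbbab
Step 6: δ(p1, a) = (p2, a, L) → b[p2]babbbab
Step 7: δ(p2, b) = (p1, b, R) → bb[p1]abbbab

State sequence: p0 → p1 → p1 → p1 → p2 → p1 → p2 → p1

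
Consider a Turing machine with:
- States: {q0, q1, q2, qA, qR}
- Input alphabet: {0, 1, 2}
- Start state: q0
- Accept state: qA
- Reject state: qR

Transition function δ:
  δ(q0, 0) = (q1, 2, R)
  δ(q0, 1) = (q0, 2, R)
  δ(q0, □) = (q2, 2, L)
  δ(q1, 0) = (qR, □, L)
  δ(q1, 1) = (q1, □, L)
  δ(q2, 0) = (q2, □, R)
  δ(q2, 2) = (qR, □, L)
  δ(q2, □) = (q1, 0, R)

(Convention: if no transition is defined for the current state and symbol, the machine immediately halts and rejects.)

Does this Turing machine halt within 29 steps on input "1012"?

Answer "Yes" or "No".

Execution trace:
Initial: [q0]1012
Step 1: δ(q0, 1) = (q0, 2, R) → 2[q0]012
Step 2: δ(q0, 0) = (q1, 2, R) → 22[q1]12
Step 3: δ(q1, 1) = (q1, □, L) → 2[q1]2□2

No transition is defined for δ(q1, 2). By convention the machine halts and rejects.
The machine halted after 3 steps (within the 29-step bound).

Answer: Yes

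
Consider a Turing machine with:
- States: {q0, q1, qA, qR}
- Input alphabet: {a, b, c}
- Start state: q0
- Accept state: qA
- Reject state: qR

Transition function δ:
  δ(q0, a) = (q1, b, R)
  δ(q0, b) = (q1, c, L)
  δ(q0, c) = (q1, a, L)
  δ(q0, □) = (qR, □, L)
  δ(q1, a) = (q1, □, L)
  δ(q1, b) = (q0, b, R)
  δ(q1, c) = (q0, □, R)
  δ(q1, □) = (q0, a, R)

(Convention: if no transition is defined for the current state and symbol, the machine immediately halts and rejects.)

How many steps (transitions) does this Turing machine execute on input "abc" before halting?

Execution trace:
Initial: [q0]abc
Step 1: δ(q0, a) = (q1, b, R) → b[q1]bc
Step 2: δ(q1, b) = (q0, b, R) → bb[q0]c
Step 3: δ(q0, c) = (q1, a, L) → b[q1]ba
Step 4: δ(q1, b) = (q0, b, R) → bb[q0]a
Step 5: δ(q0, a) = (q1, b, R) → bbb[q1]□
Step 6: δ(q1, □) = (q0, a, R) → bbba[q0]□
Step 7: δ(q0, □) = (qR, □, L) → bbb[qR]a□

The machine reaches the reject state qR and halts.

The machine executed 7 steps before halting.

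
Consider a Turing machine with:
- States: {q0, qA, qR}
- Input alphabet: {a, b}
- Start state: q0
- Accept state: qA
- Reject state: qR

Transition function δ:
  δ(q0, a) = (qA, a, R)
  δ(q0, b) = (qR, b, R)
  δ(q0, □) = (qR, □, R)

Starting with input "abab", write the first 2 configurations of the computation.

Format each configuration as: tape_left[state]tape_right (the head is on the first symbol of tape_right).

Transitions applied:
Step 1: δ(q0, a) = (qA, a, R)

The first 2 configurations are:
[q0]abab ⊢ a[qA]bab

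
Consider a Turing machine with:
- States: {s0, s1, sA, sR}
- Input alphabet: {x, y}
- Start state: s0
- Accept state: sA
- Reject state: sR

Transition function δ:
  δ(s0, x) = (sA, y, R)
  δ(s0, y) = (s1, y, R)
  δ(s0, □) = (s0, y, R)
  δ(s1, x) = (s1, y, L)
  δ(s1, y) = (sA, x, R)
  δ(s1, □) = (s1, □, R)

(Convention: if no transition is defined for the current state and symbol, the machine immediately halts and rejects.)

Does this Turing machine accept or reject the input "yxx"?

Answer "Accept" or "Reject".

Execution trace:
Initial: [s0]yxx
Step 1: δ(s0, y) = (s1, y, R) → y[s1]xx
Step 2: δ(s1, x) = (s1, y, L) → [s1]yyx
Step 3: δ(s1, y) = (sA, x, R) → x[sA]yx

The machine reaches the accept state sA and halts.

Answer: Accept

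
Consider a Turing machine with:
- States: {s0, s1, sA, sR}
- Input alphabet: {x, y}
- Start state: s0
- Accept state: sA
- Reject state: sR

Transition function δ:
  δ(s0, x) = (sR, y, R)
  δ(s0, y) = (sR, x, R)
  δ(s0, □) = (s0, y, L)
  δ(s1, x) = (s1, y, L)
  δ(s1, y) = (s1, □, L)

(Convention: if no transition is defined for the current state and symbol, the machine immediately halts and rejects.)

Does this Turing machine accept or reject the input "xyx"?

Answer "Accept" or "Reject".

Execution trace:
Initial: [s0]xyx
Step 1: δ(s0, x) = (sR, y, R) → y[sR]yx

The machine reaches the reject state sR and halts.

Answer: Reject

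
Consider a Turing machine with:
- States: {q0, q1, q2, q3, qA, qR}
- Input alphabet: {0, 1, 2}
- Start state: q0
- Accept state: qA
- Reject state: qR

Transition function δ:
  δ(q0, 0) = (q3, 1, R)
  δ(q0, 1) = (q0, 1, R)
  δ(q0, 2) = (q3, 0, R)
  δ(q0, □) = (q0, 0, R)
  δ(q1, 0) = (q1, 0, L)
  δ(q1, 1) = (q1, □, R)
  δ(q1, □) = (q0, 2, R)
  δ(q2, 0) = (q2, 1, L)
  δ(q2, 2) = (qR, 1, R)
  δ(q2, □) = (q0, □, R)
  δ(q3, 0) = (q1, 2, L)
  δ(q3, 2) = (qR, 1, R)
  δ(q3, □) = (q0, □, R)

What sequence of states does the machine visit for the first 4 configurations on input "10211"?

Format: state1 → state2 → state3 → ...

Execution trace:
Initial: [q0]10211
Step 1: δ(q0, 1) = (q0, 1, R) → 1[q0]0211
Step 2: δ(q0, 0) = (q3, 1, R) → 11[q3]211
Step 3: δ(q3, 2) = (qR, 1, R) → 111[qR]11

The machine reaches the reject state qR and halts.

State sequence: q0 → q0 → q3 → qR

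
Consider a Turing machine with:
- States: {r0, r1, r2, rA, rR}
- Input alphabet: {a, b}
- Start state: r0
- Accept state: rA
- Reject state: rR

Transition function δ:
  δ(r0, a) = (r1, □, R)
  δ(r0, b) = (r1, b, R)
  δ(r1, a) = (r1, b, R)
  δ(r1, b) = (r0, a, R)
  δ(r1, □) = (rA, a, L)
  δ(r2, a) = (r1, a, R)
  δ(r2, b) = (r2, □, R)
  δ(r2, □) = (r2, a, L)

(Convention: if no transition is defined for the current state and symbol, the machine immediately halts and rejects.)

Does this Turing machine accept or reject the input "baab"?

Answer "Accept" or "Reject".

Execution trace:
Initial: [r0]baab
Step 1: δ(r0, b) = (r1, b, R) → b[r1]aab
Step 2: δ(r1, a) = (r1, b, R) → bb[r1]ab
Step 3: δ(r1, a) = (r1, b, R) → bbb[r1]b
Step 4: δ(r1, b) = (r0, a, R) → bbba[r0]□

No transition is defined for δ(r0, □). By convention the machine halts and rejects.

Answer: Reject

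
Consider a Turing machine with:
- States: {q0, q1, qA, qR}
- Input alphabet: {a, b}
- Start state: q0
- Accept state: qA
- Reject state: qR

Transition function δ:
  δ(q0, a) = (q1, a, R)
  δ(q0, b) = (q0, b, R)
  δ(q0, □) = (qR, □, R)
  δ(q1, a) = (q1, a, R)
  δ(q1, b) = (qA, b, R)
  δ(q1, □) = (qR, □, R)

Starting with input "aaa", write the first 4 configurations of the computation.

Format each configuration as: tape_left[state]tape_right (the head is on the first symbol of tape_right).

Transitions applied:
Step 1: δ(q0, a) = (q1, a, R)
Step 2: δ(q1, a) = (q1, a, R)
Step 3: δ(q1, a) = (q1, a, R)

The first 4 configurations are:
[q0]aaa ⊢ a[q1]aa ⊢ aa[q1]a ⊢ aaa[q1]□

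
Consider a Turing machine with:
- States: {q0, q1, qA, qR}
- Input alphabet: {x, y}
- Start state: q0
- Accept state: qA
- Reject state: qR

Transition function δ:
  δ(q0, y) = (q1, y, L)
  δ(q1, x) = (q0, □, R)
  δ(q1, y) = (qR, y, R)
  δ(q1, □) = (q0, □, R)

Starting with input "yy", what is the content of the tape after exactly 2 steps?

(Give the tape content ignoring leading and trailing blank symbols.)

Execution trace:
Initial: [q0]yy
Step 1: δ(q0, y) = (q1, y, L) → [q1]□yy
Step 2: δ(q1, □) = (q0, □, R) → □[q0]yy

After 2 steps, the tape (ignoring leading/trailing blanks) is: yy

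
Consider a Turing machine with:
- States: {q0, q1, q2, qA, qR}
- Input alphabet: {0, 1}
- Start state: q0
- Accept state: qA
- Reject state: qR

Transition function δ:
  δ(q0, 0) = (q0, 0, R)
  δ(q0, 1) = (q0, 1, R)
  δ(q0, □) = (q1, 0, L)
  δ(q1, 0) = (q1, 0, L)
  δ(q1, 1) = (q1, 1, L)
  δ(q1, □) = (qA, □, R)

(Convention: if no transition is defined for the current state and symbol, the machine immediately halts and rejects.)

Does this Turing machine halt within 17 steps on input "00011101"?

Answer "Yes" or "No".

Execution trace:
Initial: [q0]00011101
Step 1: δ(q0, 0) = (q0, 0, R) → 0[q0]0011101
Step 2: δ(q0, 0) = (q0, 0, R) → 00[q0]011101
Step 3: δ(q0, 0) = (q0, 0, R) → 000[q0]11101
Step 4: δ(q0, 1) = (q0, 1, R) → 0001[q0]1101
Step 5: δ(q0, 1) = (q0, 1, R) → 00011[q0]101
Step 6: δ(q0, 1) = (q0, 1, R) → 000111[q0]01
Step 7: δ(q0, 0) = (q0, 0, R) → 0001110[q0]1
Step 8: δ(q0, 1) = (q0, 1, R) → 00011101[q0]□
Step 9: δ(q0, □) = (q1, 0, L) → 0001110[q1]10
Step 10: δ(q1, 1) = (q1, 1, L) → 000111[q1]010
Step 11: δ(q1, 0) = (q1, 0, L) → 00011[q1]1010
Step 12: δ(q1, 1) = (q1, 1, L) → 0001[q1]11010
Step 13: δ(q1, 1) = (q1, 1, L) → 000[q1]111010
Step 14: δ(q1, 1) = (q1, 1, L) → 00[q1]0111010
Step 15: δ(q1, 0) = (q1, 0, L) → 0[q1]00111010
Step 16: δ(q1, 0) = (q1, 0, L) → [q1]000111010
Step 17: δ(q1, 0) = (q1, 0, L) → [q1]□000111010

The machine has not reached a halting state after 17 steps.
The machine did not halt within the 17-step bound.

Answer: No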